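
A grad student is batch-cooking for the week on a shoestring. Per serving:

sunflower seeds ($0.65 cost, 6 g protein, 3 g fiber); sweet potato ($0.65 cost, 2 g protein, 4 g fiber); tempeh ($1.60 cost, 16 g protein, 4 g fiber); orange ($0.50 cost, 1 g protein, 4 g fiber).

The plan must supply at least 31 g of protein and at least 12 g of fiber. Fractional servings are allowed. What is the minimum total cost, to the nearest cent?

Compare the cost at each extreme point of the feasible region.
sunflower seeds only: max(31/6, 12/3) = 5.167 servings → $3.36.
sweet potato only: max(31/2, 12/4) = 15.5 servings → $10.07.
tempeh only: max(31/16, 12/4) = 3 servings → $4.80.
orange only: max(31/1, 12/4) = 31 servings → $15.50.
sunflower seeds + sweet potato: the both-tight solution has a negative serving — not a feasible corner.
sunflower seeds + tempeh with both tight: 2.833 servings and 0.875 servings → $3.24.
sunflower seeds + orange: the both-tight solution has a negative serving — not a feasible corner.
sweet potato + tempeh with both tight: 1.214 servings and 1.786 servings → $3.65.
sweet potato + orange: the both-tight solution has a negative serving — not a feasible corner.
tempeh + orange with both tight: 1.867 servings and 1.133 servings → $3.55.
The minimum over all feasible corners is $3.24.

$3.24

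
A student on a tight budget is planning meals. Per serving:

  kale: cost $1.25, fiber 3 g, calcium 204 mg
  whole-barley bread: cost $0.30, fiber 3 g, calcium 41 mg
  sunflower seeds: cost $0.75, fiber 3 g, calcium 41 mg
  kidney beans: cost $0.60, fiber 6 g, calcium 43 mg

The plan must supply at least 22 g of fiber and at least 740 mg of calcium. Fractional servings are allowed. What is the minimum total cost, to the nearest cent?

$4.76

kale only: max(22/3, 740/204) = 7.333 servings → $9.17.
whole-barley bread only: max(22/3, 740/41) = 18.05 servings → $5.41.
sunflower seeds only: max(22/3, 740/41) = 18.05 servings → $13.54.
kidney beans only: max(22/6, 740/43) = 17.21 servings → $10.33.
kale + whole-barley bread with both tight: 2.695 servings and 4.638 servings → $4.76.
kale + sunflower seeds with both tight: 2.695 servings and 4.638 servings → $6.85.
kale + kidney beans with both tight: 3.191 servings and 2.071 servings → $5.23.
whole-barley bread + sunflower seeds (both tight): parallel constraints — no distinct corner.
whole-barley bread + kidney beans with both targets exact would need a negative amount; discard.
sunflower seeds + kidney beans with both targets exact would need a negative amount; discard.
Cheapest feasible corner: $4.76.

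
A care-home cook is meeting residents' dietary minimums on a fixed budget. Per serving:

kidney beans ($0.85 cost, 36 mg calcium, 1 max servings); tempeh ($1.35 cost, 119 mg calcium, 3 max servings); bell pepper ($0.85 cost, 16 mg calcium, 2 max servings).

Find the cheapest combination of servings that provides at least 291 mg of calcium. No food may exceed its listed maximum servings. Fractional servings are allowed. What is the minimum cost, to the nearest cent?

$3.30

Cost per mg of calcium: tempeh $0.0113, kidney beans $0.0236, bell pepper $0.0531.
Take 2.445 servings of tempeh: +291.0 mg calcium for $3.30 (total $3.30, still need 0.0 mg).
Filling from the cheapest source first is optimal under one linear minimum: $3.30.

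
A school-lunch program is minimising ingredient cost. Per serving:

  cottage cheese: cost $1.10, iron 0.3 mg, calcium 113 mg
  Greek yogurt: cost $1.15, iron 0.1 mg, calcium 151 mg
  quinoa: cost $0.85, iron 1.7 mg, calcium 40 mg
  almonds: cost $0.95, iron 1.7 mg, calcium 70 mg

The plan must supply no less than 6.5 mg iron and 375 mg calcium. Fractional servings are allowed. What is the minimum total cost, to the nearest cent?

This is a tiny linear program; its minimum lies at a vertex of the feasible set. List the vertices and price them.
cottage cheese only: max(6.5/0.3, 375/113) = 21.67 servings → $23.83.
Greek yogurt only: max(6.5/0.1, 375/151) = 65 servings → $74.75.
quinoa only: max(6.5/1.7, 375/40) = 9.375 servings → $7.97.
almonds only: max(6.5/1.7, 375/70) = 5.357 servings → $5.09.
cottage cheese + Greek yogurt with both targets exact would need a negative amount; discard.
cottage cheese + quinoa with both tight: 2.096 servings and 3.454 servings → $5.24.
cottage cheese + almonds with both tight: 1.067 servings and 3.635 servings → $4.63.
Greek yogurt + quinoa with both tight: 1.494 servings and 3.736 servings → $4.89.
Greek yogurt + almonds with both tight: 0.7309 servings and 3.781 servings → $4.43.
quinoa + almonds: the both-tight solution has a negative serving — not a feasible corner.
So the least-cost plan costs $4.43.

$4.43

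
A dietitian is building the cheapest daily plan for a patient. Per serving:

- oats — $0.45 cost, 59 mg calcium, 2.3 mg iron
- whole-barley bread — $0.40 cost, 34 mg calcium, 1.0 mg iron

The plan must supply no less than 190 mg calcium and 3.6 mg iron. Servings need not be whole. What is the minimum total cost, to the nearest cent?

$1.45

The cheapest plan sits at a corner of the feasible region — with two constraints it uses at most two foods.
oats only: max(190/59, 3.6/2.3) = 3.22 servings → $1.45.
whole-barley bread only: max(190/34, 3.6/1.0) = 5.588 servings → $2.24.
oats + whole-barley bread: the both-tight solution has a negative serving — not a feasible corner.
Cheapest feasible corner: $1.45.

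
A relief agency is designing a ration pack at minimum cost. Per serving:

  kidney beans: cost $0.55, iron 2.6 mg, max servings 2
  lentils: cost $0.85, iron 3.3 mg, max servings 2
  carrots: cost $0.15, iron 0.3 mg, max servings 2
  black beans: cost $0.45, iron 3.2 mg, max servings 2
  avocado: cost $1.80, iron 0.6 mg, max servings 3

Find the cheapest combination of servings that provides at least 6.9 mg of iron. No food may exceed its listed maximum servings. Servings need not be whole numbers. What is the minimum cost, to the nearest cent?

Cost per mg of iron: black beans $0.1406, kidney beans $0.2115, lentils $0.2576, carrots $0.5000, avocado $3.0000.
Take 2 servings of black beans: +6.4 mg iron for $0.90 (total $0.90, still need 0.5 mg).
Take 0.1923 servings of kidney beans: +0.5 mg iron for $0.11 (total $1.01, still need 0.0 mg).
Filling from the cheapest source first is optimal under one linear minimum: $1.01.

$1.01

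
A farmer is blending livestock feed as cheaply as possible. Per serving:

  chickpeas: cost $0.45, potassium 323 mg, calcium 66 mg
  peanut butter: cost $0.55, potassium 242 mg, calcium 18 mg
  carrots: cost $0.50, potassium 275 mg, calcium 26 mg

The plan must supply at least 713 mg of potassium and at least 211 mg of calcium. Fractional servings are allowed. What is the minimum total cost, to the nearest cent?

$1.44

For a min-cost LP with two ≥-constraints, a basic feasible solution has at most two positive variables.
chickpeas only: max(713/323, 211/66) = 3.197 servings → $1.44.
peanut butter only: max(713/242, 211/18) = 11.72 servings → $6.45.
carrots only: max(713/275, 211/26) = 8.115 servings → $4.06.
chickpeas + peanut butter with both targets exact would need a negative amount; discard.
chickpeas + carrots: the both-tight solution has a negative serving — not a feasible corner.
peanut butter + carrots: the both-tight solution has a negative serving — not a feasible corner.
So the least-cost plan costs $1.44.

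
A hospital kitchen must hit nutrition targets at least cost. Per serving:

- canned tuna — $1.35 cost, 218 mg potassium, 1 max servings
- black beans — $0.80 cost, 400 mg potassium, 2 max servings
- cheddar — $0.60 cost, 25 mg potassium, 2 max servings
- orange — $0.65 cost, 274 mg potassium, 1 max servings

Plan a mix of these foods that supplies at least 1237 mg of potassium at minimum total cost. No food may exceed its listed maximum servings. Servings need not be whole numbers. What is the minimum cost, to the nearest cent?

Cost per mg of potassium: black beans $0.0020, orange $0.0024, canned tuna $0.0062, cheddar $0.0240.
Take 2 servings of black beans: +800.0 mg potassium for $1.60 (total $1.60, still need 437.0 mg).
Take 1 serving of orange: +274.0 mg potassium for $0.65 (total $2.25, still need 163.0 mg).
Take 0.7477 servings of canned tuna: +163.0 mg potassium for $1.01 (total $3.26, still need 0.0 mg).
Greedy by cheapest-per-mg is optimal for a single linear constraint, so the minimum cost is $3.26.

$3.26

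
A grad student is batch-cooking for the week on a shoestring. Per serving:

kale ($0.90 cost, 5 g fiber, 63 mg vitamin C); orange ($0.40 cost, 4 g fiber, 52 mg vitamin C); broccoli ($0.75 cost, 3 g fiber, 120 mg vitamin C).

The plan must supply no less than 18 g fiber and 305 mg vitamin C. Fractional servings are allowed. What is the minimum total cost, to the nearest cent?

$2.19

Minimising a linear cost over {fiber ≥ 18, vitamin C ≥ 305, servings ≥ 0} — the optimum is at a vertex, using one or two foods.
kale only: max(18/5, 305/63) = 4.841 servings → $4.36.
orange only: max(18/4, 305/52) = 5.865 servings → $2.35.
broccoli only: max(18/3, 305/120) = 6 servings → $4.50.
kale + orange with both targets exact would need a negative amount; discard.
kale + broccoli with both tight: 3.029 servings and 0.9513 servings → $3.44.
orange + broccoli with both tight: 3.843 servings and 0.8765 servings → $2.19.
So the least-cost plan costs $2.19.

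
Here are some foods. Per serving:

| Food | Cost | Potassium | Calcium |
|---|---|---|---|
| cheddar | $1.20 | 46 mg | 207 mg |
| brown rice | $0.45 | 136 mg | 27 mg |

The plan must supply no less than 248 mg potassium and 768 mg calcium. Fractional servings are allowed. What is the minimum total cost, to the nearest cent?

The cheapest plan sits at a corner of the feasible region — with two constraints it uses at most two foods.
cheddar only: max(248/46, 768/207) = 5.391 servings → $6.47.
brown rice only: max(248/136, 768/27) = 28.44 servings → $12.80.
cheddar + brown rice with both tight: 3.633 servings and 0.5949 servings → $4.63.
Cheapest feasible corner: $4.63.

$4.63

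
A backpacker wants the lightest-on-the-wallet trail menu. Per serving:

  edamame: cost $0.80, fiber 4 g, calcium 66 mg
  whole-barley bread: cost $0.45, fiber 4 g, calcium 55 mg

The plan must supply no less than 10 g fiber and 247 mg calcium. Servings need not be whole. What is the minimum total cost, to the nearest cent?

An LP optimum is at a vertex; with two nutrient constraints at most two foods are used. Check each candidate.
edamame only: max(10/4, 247/66) = 3.742 servings → $2.99.
whole-barley bread only: max(10/4, 247/55) = 4.491 servings → $2.02.
edamame + whole-barley bread: the both-tight solution has a negative serving — not a feasible corner.
The minimum over all feasible corners is $2.02.

$2.02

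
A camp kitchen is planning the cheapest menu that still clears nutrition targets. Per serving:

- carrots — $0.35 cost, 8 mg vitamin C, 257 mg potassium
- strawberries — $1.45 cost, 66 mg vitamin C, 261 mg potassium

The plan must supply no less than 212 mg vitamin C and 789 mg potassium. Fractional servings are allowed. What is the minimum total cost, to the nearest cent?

An LP optimum is at a vertex; with two nutrient constraints at most two foods are used. Check each candidate.
carrots only: max(212/8, 789/257) = 26.5 servings → $9.28.
strawberries only: max(212/66, 789/261) = 3.212 servings → $4.66.
carrots + strawberries with both targets exact would need a negative amount; discard.
The minimum over all feasible corners is $4.66.

$4.66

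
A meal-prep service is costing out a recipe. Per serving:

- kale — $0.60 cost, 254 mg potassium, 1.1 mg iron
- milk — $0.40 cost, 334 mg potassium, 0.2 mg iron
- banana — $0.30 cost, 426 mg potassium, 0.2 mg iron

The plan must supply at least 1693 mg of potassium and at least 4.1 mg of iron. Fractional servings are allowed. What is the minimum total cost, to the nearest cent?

At the optimum either one food covers both requirements or two foods hit both targets exactly; no other combination can be cheaper.
kale only: max(1693/254, 4.1/1.1) = 6.665 servings → $4.00.
milk only: max(1693/334, 4.1/0.2) = 20.5 servings → $8.20.
banana only: max(1693/426, 4.1/0.2) = 20.5 servings → $6.15.
kale + milk with both tight: 3.256 servings and 2.593 servings → $2.99.
kale + banana with both tight: 3.37 servings and 1.965 servings → $2.61.
milk + banana: the both-tight solution has a negative serving — not a feasible corner.
Cheapest feasible corner: $2.61.

$2.61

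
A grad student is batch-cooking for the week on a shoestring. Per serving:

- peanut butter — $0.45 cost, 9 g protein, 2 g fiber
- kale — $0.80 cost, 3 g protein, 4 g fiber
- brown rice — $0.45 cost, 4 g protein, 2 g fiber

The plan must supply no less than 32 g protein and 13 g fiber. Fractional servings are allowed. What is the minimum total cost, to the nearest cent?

$2.75

Two binding constraints pin down two serving amounts, so the optimal mix uses at most two foods. The candidates are each food alone (scaled to the tighter of protein/fiber) and each pair with both constraints tight.
peanut butter only: max(32/9, 13/2) = 6.5 servings → $2.92.
kale only: max(32/3, 13/4) = 10.67 servings → $8.53.
brown rice only: max(32/4, 13/2) = 8 servings → $3.60.
peanut butter + kale with both tight: 2.967 servings and 1.767 servings → $2.75.
peanut butter + brown rice with both tight: 1.2 servings and 5.3 servings → $2.92.
kale + brown rice: intersection lies outside the first quadrant.
The minimum over all feasible corners is $2.75.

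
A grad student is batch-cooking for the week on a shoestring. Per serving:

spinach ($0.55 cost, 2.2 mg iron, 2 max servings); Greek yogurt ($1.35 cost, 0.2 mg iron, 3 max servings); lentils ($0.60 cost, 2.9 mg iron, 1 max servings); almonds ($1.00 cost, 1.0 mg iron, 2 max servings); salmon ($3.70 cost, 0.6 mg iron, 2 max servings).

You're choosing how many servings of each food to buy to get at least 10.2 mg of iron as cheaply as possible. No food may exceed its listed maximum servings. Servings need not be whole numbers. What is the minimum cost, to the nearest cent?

Cost per mg of iron: lentils $0.2069, spinach $0.2500, almonds $1.0000, salmon $6.1667, Greek yogurt $6.7500.
Take 1 serving of lentils: +2.9 mg iron for $0.60 (total $0.60, still need 7.3 mg).
Take 2 servings of spinach: +4.4 mg iron for $1.10 (total $1.70, still need 2.9 mg).
Take 2 servings of almonds: +2.0 mg iron for $2.00 (total $3.70, still need 0.9 mg).
Take 1.5 servings of salmon: +0.9 mg iron for $5.55 (total $9.25, still need 0.0 mg).
Greedy by cheapest-per-mg is optimal for a single linear constraint, so the minimum cost is $9.25.

$9.25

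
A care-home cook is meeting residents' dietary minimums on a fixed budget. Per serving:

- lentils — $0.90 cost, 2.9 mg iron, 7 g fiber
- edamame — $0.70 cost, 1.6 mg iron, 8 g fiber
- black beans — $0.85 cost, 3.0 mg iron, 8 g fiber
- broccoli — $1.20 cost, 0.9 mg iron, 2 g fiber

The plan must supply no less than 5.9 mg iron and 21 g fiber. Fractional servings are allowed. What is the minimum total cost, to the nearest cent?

$2.02

lentils only: max(5.9/2.9, 21/7) = 3 servings → $2.70.
edamame only: max(5.9/1.6, 21/8) = 3.688 servings → $2.58.
black beans only: max(5.9/3.0, 21/8) = 2.625 servings → $2.23.
broccoli only: max(5.9/0.9, 21/2) = 10.5 servings → $12.60.
lentils + edamame with both tight: 1.133 servings and 1.633 servings → $2.16.
lentils + black beans: the both-tight solution has a negative serving — not a feasible corner.
lentils + broccoli: intersection lies outside the first quadrant.
edamame + black beans with both tight: 1.411 servings and 1.214 servings → $2.02.
edamame + broccoli with both tight: 1.775 servings and 3.4 servings → $5.32.
black beans + broccoli with both targets exact would need a negative amount; discard.
The minimum over all feasible corners is $2.02.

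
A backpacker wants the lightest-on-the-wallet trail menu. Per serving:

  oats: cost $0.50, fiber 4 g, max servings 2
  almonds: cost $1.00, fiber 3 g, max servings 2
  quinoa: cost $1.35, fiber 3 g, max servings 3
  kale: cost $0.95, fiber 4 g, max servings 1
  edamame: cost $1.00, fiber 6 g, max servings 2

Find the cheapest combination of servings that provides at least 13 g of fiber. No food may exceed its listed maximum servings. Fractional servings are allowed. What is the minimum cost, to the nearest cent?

Cost per g of fiber: oats $0.1250, edamame $0.1667, kale $0.2375, almonds $0.3333, quinoa $0.4500.
Take 2 servings of oats: +8.0 g fiber for $1.00 (total $1.00, still need 5.0 g).
Take 0.8333 servings of edamame: +5.0 g fiber for $0.83 (total $1.83, still need 0.0 g).
Filling from the cheapest source first is optimal under one linear minimum: $1.83.

$1.83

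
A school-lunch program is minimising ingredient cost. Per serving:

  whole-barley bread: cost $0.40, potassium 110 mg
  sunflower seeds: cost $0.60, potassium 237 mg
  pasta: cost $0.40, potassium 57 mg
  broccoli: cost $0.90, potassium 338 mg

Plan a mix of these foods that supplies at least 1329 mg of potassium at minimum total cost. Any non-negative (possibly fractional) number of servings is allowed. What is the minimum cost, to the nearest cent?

Cost per mg of potassium: sunflower seeds $0.0025, broccoli $0.0027, whole-barley bread $0.0036, pasta $0.0070.
With no serving limits, use only sunflower seeds: 1329 mg / 237 mg = 5.608 servings × $0.60 = $3.36.

$3.36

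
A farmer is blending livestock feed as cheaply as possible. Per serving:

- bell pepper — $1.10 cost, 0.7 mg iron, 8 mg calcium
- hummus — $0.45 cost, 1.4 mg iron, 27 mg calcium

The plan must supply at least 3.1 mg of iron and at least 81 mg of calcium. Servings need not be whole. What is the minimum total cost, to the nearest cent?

$1.35

At the optimum either one food covers both requirements or two foods hit both targets exactly; no other combination can be cheaper.
bell pepper only: max(3.1/0.7, 81/8) = 10.12 servings → $11.14.
hummus only: max(3.1/1.4, 81/27) = 3 servings → $1.35.
bell pepper + hummus: intersection lies outside the first quadrant.
Cheapest feasible corner: $1.35.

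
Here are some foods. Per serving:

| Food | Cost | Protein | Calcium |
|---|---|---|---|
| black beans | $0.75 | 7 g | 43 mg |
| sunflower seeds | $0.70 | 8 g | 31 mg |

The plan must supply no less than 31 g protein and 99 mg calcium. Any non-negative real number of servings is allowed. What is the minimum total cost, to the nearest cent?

Check every corner: each single food scaled to meet both minima, and each pair solved so both constraints bind.
black beans only: max(31/7, 99/43) = 4.429 servings → $3.32.
sunflower seeds only: max(31/8, 99/31) = 3.875 servings → $2.71.
black beans + sunflower seeds: intersection lies outside the first quadrant.
The minimum over all feasible corners is $2.71.

$2.71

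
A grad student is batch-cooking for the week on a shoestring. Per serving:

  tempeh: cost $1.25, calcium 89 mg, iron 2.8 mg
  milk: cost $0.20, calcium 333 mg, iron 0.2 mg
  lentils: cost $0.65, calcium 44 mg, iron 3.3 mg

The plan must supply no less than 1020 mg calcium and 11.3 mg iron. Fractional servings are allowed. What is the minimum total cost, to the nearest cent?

$2.65

tempeh only: max(1020/89, 11.3/2.8) = 11.46 servings → $14.33.
milk only: max(1020/333, 11.3/0.2) = 56.5 servings → $11.30.
lentils only: max(1020/44, 11.3/3.3) = 23.18 servings → $15.07.
tempeh + milk with both tight: 3.891 servings and 2.023 servings → $5.27.
tempeh + lentils: the both-tight solution has a negative serving — not a feasible corner.
milk + lentils with both tight: 2.632 servings and 3.265 servings → $2.65.
So the least-cost plan costs $2.65.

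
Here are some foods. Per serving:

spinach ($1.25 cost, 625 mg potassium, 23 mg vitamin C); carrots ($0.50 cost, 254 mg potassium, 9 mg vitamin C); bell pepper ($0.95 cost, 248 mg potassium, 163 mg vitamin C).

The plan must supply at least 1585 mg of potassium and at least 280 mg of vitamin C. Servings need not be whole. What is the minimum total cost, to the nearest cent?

spinach only: max(1585/625, 280/23) = 12.17 servings → $15.22.
carrots only: max(1585/254, 280/9) = 31.11 servings → $15.56.
bell pepper only: max(1585/248, 280/163) = 6.391 servings → $6.07.
spinach + carrots with both targets exact would need a negative amount; discard.
spinach + bell pepper with both tight: 1.964 servings and 1.441 servings → $3.82.
carrots + bell pepper with both tight: 4.823 servings and 1.451 servings → $3.79.
The minimum over all feasible corners is $3.79.

$3.79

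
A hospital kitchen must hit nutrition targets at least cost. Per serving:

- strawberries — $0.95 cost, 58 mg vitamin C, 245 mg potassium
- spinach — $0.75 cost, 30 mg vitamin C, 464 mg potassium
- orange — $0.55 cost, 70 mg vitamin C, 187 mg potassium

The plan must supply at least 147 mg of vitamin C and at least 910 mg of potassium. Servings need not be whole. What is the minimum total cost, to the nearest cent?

$1.85

With two linear requirements the optimum uses one or two foods; enumerate the corners.
strawberries only: max(147/58, 910/245) = 3.714 servings → $3.53.
spinach only: max(147/30, 910/464) = 4.9 servings → $3.67.
orange only: max(147/70, 910/187) = 4.866 servings → $2.68.
strawberries + spinach with both tight: 2.091 servings and 0.857 servings → $2.63.
strawberries + orange: intersection lies outside the first quadrant.
spinach + orange with both tight: 1.348 servings and 1.522 servings → $1.85.
Cheapest feasible corner: $1.85.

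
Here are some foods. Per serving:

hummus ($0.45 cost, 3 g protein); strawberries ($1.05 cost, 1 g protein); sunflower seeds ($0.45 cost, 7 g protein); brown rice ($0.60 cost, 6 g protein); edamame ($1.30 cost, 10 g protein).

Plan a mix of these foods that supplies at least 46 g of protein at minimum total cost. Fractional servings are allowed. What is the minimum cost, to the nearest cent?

Cost per g of protein: sunflower seeds $0.0643, brown rice $0.1000, edamame $0.1300, hummus $0.1500, strawberries $1.0500.
With no serving limits, use only sunflower seeds: 46 g / 7 g = 6.571 servings × $0.45 = $2.96.

$2.96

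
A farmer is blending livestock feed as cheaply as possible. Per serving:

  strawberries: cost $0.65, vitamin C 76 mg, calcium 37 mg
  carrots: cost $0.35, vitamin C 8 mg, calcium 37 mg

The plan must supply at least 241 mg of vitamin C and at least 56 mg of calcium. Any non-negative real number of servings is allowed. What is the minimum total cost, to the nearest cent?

With two linear requirements the optimum uses one or two foods; enumerate the corners.
strawberries only: max(241/76, 56/37) = 3.171 servings → $2.06.
carrots only: max(241/8, 56/37) = 30.12 servings → $10.54.
strawberries + carrots with both targets exact would need a negative amount; discard.
So the least-cost plan costs $2.06.

$2.06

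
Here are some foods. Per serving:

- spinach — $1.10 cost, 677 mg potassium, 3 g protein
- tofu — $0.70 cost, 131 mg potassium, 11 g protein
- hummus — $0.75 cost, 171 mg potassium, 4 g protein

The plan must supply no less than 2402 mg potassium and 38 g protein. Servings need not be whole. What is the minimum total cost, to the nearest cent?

Compare the cost at each extreme point of the feasible region.
spinach only: max(2402/677, 38/3) = 12.67 servings → $13.93.
tofu only: max(2402/131, 38/11) = 18.34 servings → $12.84.
hummus only: max(2402/171, 38/4) = 14.05 servings → $10.54.
spinach + tofu with both tight: 3.04 servings and 2.625 servings → $5.18.
spinach + hummus with both tight: 1.417 servings and 8.437 servings → $7.89.
tofu + hummus: the both-tight solution has a negative serving — not a feasible corner.
Cheapest feasible corner: $5.18.

$5.18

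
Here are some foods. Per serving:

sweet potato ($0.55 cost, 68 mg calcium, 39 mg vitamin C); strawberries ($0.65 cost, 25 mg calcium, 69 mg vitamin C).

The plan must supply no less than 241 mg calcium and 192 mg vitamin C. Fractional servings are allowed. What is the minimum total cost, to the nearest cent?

$2.39

Check every corner: each single food scaled to meet both minima, and each pair solved so both constraints bind.
sweet potato only: max(241/68, 192/39) = 4.923 servings → $2.71.
strawberries only: max(241/25, 192/69) = 9.64 servings → $6.27.
sweet potato + strawberries with both tight: 3.182 servings and 0.9839 servings → $2.39.
Cheapest feasible corner: $2.39.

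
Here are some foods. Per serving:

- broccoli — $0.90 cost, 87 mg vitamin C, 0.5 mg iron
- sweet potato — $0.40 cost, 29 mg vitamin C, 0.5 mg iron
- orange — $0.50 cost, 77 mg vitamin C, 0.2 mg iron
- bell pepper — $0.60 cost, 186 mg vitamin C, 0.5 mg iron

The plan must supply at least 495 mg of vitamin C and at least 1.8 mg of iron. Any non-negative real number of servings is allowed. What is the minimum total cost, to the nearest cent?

A basic optimal solution has at most two foods positive. Try each food alone and each pair with both targets met exactly.
broccoli only: max(495/87, 1.8/0.5) = 5.69 servings → $5.12.
sweet potato only: max(495/29, 1.8/0.5) = 17.07 servings → $6.83.
orange only: max(495/77, 1.8/0.2) = 9 servings → $4.50.
bell pepper only: max(495/186, 1.8/0.5) = 3.6 servings → $2.16.
broccoli + sweet potato: intersection lies outside the first quadrant.
broccoli + orange with both tight: 1.877 servings and 4.308 servings → $3.84.
broccoli + bell pepper with both tight: 1.764 servings and 1.836 servings → $2.69.
sweet potato + orange with both tight: 1.211 servings and 5.972 servings → $3.47.
sweet potato + bell pepper with both tight: 1.112 servings and 2.488 servings → $1.94.
orange + bell pepper: intersection lies outside the first quadrant.
So the least-cost plan costs $1.94.

$1.94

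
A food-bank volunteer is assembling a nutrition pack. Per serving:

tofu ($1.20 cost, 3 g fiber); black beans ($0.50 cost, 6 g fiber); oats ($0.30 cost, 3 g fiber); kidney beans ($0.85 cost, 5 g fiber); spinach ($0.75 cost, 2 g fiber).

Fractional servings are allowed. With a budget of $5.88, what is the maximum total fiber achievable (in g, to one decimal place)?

Fiber per dollar: black beans 12, oats 10, kidney beans 5.882, spinach 2.667, tofu 2.5.
With no serving limits, spend the whole cost allowance on black beans: $5.88 / $0.50 × 6 g = 70.6 g.

70.6 g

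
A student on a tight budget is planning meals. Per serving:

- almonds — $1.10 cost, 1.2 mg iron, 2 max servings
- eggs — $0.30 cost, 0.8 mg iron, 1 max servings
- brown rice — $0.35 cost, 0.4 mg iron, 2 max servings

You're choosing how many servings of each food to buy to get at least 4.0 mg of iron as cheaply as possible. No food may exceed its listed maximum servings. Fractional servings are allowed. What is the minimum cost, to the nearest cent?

Cost per mg of iron: eggs $0.3750, brown rice $0.8750, almonds $0.9167.
Take 1 serving of eggs: +0.8 mg iron for $0.30 (total $0.30, still need 3.2 mg).
Take 2 servings of brown rice: +0.8 mg iron for $0.70 (total $1.00, still need 2.4 mg).
Take 2 servings of almonds: +2.4 mg iron for $2.20 (total $3.20, still need 0.0 mg).
Filling from the cheapest source first is optimal under one linear minimum: $3.20.

$3.20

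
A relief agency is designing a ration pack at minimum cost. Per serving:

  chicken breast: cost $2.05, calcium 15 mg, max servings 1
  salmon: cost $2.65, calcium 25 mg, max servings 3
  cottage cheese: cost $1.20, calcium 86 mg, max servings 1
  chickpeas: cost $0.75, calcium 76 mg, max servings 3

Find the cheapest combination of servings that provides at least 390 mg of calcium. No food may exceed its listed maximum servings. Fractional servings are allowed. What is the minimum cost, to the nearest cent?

$11.54

Cost per mg of calcium: chickpeas $0.0099, cottage cheese $0.0140, salmon $0.1060, chicken breast $0.1367.
Take 3 servings of chickpeas: +228.0 mg calcium for $2.25 (total $2.25, still need 162.0 mg).
Take 1 serving of cottage cheese: +86.0 mg calcium for $1.20 (total $3.45, still need 76.0 mg).
Take 3 servings of salmon: +75.0 mg calcium for $7.95 (total $11.40, still need 1.0 mg).
Take 0.06667 servings of chicken breast: +1.0 mg calcium for $0.14 (total $11.54, still need 0.0 mg).
Greedy by cheapest-per-mg is optimal for a single linear constraint, so the minimum cost is $11.54.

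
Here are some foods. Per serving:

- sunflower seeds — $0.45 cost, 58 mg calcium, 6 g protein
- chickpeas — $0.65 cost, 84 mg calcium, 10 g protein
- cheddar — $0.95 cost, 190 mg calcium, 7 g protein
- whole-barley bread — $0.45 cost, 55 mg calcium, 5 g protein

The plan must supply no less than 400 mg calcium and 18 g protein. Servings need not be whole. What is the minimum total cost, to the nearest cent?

sunflower seeds only: max(400/58, 18/6) = 6.897 servings → $3.10.
chickpeas only: max(400/84, 18/10) = 4.762 servings → $3.10.
cheddar only: max(400/190, 18/7) = 2.571 servings → $2.44.
whole-barley bread only: max(400/55, 18/5) = 7.273 servings → $3.27.
sunflower seeds + chickpeas: intersection lies outside the first quadrant.
sunflower seeds + cheddar with both tight: 0.8447 servings and 1.847 servings → $2.14.
sunflower seeds + whole-barley bread with both targets exact would need a negative amount; discard.
chickpeas + cheddar with both tight: 0.4726 servings and 1.896 servings → $2.11.
chickpeas + whole-barley bread: the both-tight solution has a negative serving — not a feasible corner.
cheddar + whole-barley bread with both tight: 1.788 servings and 1.097 servings → $2.19.
The minimum over all feasible corners is $2.11.

$2.11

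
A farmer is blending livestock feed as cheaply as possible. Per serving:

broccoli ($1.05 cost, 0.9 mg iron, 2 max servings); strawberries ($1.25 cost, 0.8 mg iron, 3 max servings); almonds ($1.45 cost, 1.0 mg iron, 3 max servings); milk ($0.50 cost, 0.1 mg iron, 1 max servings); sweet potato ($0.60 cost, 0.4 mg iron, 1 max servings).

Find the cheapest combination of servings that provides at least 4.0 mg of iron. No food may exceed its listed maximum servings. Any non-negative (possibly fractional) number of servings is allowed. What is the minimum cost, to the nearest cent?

$5.29

Cost per mg of iron: broccoli $1.1667, almonds $1.4500, sweet potato $1.5000, strawberries $1.5625, milk $5.0000.
Take 2 servings of broccoli: +1.8 mg iron for $2.10 (total $2.10, still need 2.2 mg).
Take 2.2 servings of almonds: +2.2 mg iron for $3.19 (total $5.29, still need 0.0 mg).
Greedy by cheapest-per-mg is optimal for a single linear constraint, so the minimum cost is $5.29.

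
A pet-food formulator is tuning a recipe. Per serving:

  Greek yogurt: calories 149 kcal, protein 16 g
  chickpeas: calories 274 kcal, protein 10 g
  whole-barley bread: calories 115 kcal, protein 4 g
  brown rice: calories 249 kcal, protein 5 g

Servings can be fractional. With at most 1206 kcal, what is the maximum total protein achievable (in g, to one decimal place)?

Protein per kcal: Greek yogurt 0.1074, chickpeas 0.0365, whole-barley bread 0.03478, brown rice 0.02008.
With no serving limits, spend the whole calories allowance on Greek yogurt: 1206 kcal / 149 kcal × 16 g = 129.5 g.

129.5 g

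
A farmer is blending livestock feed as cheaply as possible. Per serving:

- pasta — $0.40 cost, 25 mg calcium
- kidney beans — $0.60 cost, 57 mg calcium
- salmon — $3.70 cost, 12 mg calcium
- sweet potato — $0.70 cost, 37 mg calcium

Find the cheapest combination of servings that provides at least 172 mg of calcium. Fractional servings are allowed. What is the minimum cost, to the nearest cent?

Cost per mg of calcium: kidney beans $0.0105, pasta $0.0160, sweet potato $0.0189, salmon $0.3083.
With no serving limits, use only kidney beans: 172 mg / 57 mg = 3.018 servings × $0.60 = $1.81.

$1.81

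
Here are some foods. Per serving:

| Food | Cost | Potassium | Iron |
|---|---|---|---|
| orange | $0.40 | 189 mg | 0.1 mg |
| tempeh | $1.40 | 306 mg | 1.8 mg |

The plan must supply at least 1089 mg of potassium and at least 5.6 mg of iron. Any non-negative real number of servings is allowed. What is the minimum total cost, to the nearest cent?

$4.61

Compare the cost at each extreme point of the feasible region.
orange only: max(1089/189, 5.6/0.1) = 56 servings → $22.40.
tempeh only: max(1089/306, 5.6/1.8) = 3.559 servings → $4.98.
orange + tempeh with both tight: 0.7965 servings and 3.067 servings → $4.61.
The minimum over all feasible corners is $4.61.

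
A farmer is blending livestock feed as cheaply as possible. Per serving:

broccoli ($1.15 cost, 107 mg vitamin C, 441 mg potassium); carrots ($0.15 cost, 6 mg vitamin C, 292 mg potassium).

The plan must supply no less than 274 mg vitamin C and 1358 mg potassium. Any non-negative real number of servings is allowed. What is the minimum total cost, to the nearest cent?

broccoli only: max(274/107, 1358/441) = 3.079 servings → $3.54.
carrots only: max(274/6, 1358/292) = 45.67 servings → $6.85.
broccoli + carrots with both tight: 2.513 servings and 0.8557 servings → $3.02.
Cheapest feasible corner: $3.02.

$3.02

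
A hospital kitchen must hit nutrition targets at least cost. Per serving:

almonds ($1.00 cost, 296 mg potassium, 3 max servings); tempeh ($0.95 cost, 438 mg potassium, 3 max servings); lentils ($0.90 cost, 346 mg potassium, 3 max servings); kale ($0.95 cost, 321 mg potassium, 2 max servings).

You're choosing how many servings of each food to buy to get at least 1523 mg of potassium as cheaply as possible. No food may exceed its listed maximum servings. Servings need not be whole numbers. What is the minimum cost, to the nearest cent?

Cost per mg of potassium: tempeh $0.0022, lentils $0.0026, kale $0.0030, almonds $0.0034.
Take 3 servings of tempeh: +1314.0 mg potassium for $2.85 (total $2.85, still need 209.0 mg).
Take 0.604 servings of lentils: +209.0 mg potassium for $0.54 (total $3.39, still need 0.0 mg).
Greedy by cheapest-per-mg is optimal for a single linear constraint, so the minimum cost is $3.39.

$3.39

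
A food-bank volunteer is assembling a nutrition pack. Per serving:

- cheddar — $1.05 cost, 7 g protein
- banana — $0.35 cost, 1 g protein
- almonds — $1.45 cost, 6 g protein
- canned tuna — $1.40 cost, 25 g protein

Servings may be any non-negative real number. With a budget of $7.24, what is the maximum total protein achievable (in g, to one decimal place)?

129.3 g

Protein per dollar: canned tuna 17.86, cheddar 6.667, almonds 4.138, banana 2.857.
With no serving limits, spend the whole cost allowance on canned tuna: $7.24 / $1.40 × 25 g = 129.3 g.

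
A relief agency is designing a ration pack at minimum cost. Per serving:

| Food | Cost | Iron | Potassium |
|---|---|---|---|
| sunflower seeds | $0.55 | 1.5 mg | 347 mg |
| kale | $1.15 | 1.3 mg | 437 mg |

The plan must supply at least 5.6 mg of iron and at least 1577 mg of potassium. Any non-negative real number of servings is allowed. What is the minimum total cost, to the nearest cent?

This is a tiny linear program; its minimum lies at a vertex of the feasible set. List the vertices and price them.
sunflower seeds only: max(5.6/1.5, 1577/347) = 4.545 servings → $2.50.
kale only: max(5.6/1.3, 1577/437) = 4.308 servings → $4.95.
sunflower seeds + kale with both tight: 1.943 servings and 2.066 servings → $3.44.
Cheapest feasible corner: $2.50.

$2.50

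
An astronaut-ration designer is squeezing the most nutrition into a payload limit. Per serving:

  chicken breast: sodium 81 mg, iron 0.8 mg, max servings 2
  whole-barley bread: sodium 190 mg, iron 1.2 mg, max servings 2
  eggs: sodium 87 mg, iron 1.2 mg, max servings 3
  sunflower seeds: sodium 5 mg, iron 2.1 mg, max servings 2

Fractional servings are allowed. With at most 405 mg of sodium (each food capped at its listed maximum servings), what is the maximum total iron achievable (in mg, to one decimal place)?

Iron per mg sodium: sunflower seeds 0.42, eggs 0.01379, chicken breast 0.009877, whole-barley bread 0.006316.
Take 2 servings of sunflower seeds: uses 10 mg sodium, +4.2 mg iron (running total 4.2 mg).
Take 3 servings of eggs: uses 261 mg sodium, +3.6 mg iron (running total 7.8 mg).
Take 1.654 servings of chicken breast: uses 134 mg sodium, +1.3 mg iron (running total 9.1 mg).
Greedy by best ratio exhausts the sodium allowance optimally: 9.1 mg.

9.1 mg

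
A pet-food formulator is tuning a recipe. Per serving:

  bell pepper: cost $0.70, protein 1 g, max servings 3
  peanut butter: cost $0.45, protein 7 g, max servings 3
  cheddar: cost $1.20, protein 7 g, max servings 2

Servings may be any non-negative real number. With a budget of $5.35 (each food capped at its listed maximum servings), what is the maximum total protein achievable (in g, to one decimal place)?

Protein per dollar: peanut butter 15.56, cheddar 5.833, bell pepper 1.429.
Take 3 servings of peanut butter: spends $1.35, +21.0 g protein (running total 21.0 g).
Take 2 servings of cheddar: spends $2.40, +14.0 g protein (running total 35.0 g).
Take 2.286 servings of bell pepper: spends $1.60, +2.3 g protein (running total 37.3 g).
Filling greedily by protein-per-dollar is optimal for one linear limit, giving 37.3 g.

37.3 g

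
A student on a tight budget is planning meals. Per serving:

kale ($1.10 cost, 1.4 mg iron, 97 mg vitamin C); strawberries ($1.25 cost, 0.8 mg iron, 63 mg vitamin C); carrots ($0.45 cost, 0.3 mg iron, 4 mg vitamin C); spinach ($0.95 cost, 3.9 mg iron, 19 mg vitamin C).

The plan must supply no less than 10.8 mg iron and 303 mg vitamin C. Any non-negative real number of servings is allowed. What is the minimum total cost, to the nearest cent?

$4.74

kale only: max(10.8/1.4, 303/97) = 7.714 servings → $8.49.
strawberries only: max(10.8/0.8, 303/63) = 13.5 servings → $16.88.
carrots only: max(10.8/0.3, 303/4) = 75.75 servings → $34.09.
spinach only: max(10.8/3.9, 303/19) = 15.95 servings → $15.15.
kale + strawberries: intersection lies outside the first quadrant.
kale + carrots with both tight: 2.03 servings and 26.53 servings → $14.17.
kale + spinach with both tight: 2.777 servings and 1.773 servings → $4.74.
strawberries + carrots with both tight: 3.038 servings and 27.9 servings → $16.35.
strawberries + spinach with both tight: 4.236 servings and 1.9 servings → $7.10.
carrots + spinach: the both-tight solution has a negative serving — not a feasible corner.
The minimum over all feasible corners is $4.74.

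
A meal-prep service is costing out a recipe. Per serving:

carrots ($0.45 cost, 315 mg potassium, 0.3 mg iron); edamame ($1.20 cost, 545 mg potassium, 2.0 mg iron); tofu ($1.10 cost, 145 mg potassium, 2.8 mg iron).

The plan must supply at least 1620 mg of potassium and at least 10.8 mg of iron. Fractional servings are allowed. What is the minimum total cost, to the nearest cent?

For a min-cost LP with two ≥-constraints, a basic feasible solution has at most two positive variables.
carrots only: max(1620/315, 10.8/0.3) = 36 servings → $16.20.
edamame only: max(1620/545, 10.8/2.0) = 5.4 servings → $6.48.
tofu only: max(1620/145, 10.8/2.8) = 11.17 servings → $12.29.
carrots + edamame: intersection lies outside the first quadrant.
carrots + tofu with both tight: 3.542 servings and 3.478 servings → $5.42.
edamame + tofu with both tight: 2.403 servings and 2.141 servings → $5.24.
Cheapest feasible corner: $5.24.

$5.24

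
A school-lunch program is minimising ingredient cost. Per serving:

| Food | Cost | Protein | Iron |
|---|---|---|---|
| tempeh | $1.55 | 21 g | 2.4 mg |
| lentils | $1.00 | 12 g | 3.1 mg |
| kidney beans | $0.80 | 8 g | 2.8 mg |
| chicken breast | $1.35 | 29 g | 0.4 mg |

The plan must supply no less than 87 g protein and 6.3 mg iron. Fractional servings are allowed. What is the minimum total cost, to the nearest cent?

This is a tiny linear program; its minimum lies at a vertex of the feasible set. List the vertices and price them.
tempeh only: max(87/21, 6.3/2.4) = 4.143 servings → $6.42.
lentils only: max(87/12, 6.3/3.1) = 7.25 servings → $7.25.
kidney beans only: max(87/8, 6.3/2.8) = 10.88 servings → $8.70.
chicken breast only: max(87/29, 6.3/0.4) = 15.75 servings → $21.26.
tempeh + lentils with both targets exact would need a negative amount; discard.
tempeh + kidney beans: the both-tight solution has a negative serving — not a feasible corner.
tempeh + chicken breast with both tight: 2.417 servings and 1.25 servings → $5.43.
lentils + kidney beans with both targets exact would need a negative amount; discard.
lentils + chicken breast with both tight: 1.738 servings and 2.281 servings → $4.82.
kidney beans + chicken breast with both tight: 1.896 servings and 2.477 servings → $4.86.
Cheapest feasible corner: $4.82.

$4.82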